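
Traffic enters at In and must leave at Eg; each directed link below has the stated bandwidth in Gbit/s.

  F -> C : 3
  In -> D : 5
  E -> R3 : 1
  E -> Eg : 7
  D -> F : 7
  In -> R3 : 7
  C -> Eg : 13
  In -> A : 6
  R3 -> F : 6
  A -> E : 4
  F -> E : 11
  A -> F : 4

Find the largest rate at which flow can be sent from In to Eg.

Augment In→A→E→Eg: bottleneck 4, flow now 4.
Augment In→D→F→E→Eg: bottleneck 3, flow now 7.
Augment In→D→F→C→Eg: bottleneck 2, flow now 9.
Augment In→A→F→C→Eg: bottleneck 1, flow now 10.
No augmenting path remains; maximum flow = 10.
In the residual graph, reachable from In: {In, D, A, R3, F, E}.
Min-cut edges: F→C (3), E→Eg (7); capacity 3 + 7 = 10.
This cut is saturated, so no flow can exceed 10.

10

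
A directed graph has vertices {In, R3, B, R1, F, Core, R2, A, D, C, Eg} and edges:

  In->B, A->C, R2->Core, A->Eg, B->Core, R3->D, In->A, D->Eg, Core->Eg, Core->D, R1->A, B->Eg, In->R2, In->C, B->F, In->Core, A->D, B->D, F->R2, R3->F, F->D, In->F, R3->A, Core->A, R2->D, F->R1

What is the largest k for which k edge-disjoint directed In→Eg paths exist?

Assign every edge capacity 1; by Menger, the answer equals the max flow.
Path In→B→Eg (+1); total 1.
Path In→Core→Eg (+1); total 2.
Path In→A→Eg (+1); total 3.
Path In→F→D→Eg (+1); total 4.
No residual In→Eg path; max flow = 4.
Certifying cut of size 4: {A→Eg, Core→Eg, D→Eg, In→B}.

4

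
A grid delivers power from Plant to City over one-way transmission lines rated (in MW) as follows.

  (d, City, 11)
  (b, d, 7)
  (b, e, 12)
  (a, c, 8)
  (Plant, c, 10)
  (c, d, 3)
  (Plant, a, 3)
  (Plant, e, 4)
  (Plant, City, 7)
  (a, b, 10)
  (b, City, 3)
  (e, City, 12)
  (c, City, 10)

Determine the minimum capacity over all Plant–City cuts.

Augment Plant→City: bottleneck 7, flow now 7.
Augment Plant→c→City: bottleneck 10, flow now 17.
Augment Plant→e→City: bottleneck 4, flow now 21.
Augment Plant→a→b→City: bottleneck 3, flow now 24.
No augmenting path remains; maximum flow = 24.
By max-flow min-cut, the minimum cut capacity equals the max flow.
In the residual graph, reachable from Plant: {Plant}.
Min-cut edges: Plant→a (3), Plant→c (10), Plant→e (4), Plant→City (7); capacity 3 + 10 + 4 + 7 = 24.

24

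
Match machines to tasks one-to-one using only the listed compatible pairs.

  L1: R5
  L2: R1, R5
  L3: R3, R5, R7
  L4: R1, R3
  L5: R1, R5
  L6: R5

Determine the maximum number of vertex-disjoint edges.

Unit-capacity flow: source→left, listed edges, right→sink; max matching = max flow.
Augmenting path L1→R5 (+1); matched 1.
Augmenting path L2→R1 (+1); matched 2.
Augmenting path L3→R3 (+1); matched 3.
Augmenting path L4→R3→L3→R7 (+1); matched 4.
No augmenting path remains; maximum matching = 4.
König certificate: {L3, L4, R1, R5} is a vertex cover of size 4 (every listed pair touches it), so no matching can be larger.

4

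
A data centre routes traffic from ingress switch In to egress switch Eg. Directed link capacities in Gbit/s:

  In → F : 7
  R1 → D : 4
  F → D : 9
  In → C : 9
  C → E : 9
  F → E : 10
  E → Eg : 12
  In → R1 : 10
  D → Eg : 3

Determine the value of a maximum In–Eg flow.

Augment In→R1→D→Eg: bottleneck 3, flow now 3.
Augment In→F→E→Eg: bottleneck 7, flow now 10.
Augment In→C→E→Eg: bottleneck 5, flow now 15.
No augmenting path remains; maximum flow = 15.
In the residual graph, reachable from In: {In, R1, F, C, D, E}.
Min-cut edges: D→Eg (3), E→Eg (12); capacity 3 + 12 = 15.
This cut is saturated, so no flow can exceed 15.

15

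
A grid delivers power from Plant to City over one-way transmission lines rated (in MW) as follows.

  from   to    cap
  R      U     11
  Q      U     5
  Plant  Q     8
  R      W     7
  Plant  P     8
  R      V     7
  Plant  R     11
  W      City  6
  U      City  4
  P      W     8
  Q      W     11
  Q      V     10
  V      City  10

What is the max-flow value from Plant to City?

20

Augment Plant→P→W→City: bottleneck 6, flow now 6.
Augment Plant→Q→U→City: bottleneck 4, flow now 10.
Augment Plant→Q→V→City: bottleneck 4, flow now 14.
Augment Plant→R→V→City: bottleneck 6, flow now 20.
No augmenting path remains; maximum flow = 20.
In the residual graph, reachable from Plant: {Plant, P, Q, R, U, V, W}.
Min-cut edges: U→City (4), V→City (10), W→City (6); capacity 4 + 10 + 6 = 20.
This cut is saturated, so no flow can exceed 20.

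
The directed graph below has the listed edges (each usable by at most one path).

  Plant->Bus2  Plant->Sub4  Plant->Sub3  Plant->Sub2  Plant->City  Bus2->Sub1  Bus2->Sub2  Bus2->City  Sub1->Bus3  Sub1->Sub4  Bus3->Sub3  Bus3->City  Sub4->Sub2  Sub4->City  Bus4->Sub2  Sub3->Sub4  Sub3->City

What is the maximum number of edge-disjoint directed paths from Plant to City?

4

Assign every edge capacity 1; by Menger, the answer equals the max flow.
Path Plant→City (+1); total 1.
Path Plant→Bus2→City (+1); total 2.
Path Plant→Sub4→City (+1); total 3.
Path Plant→Sub3→City (+1); total 4.
No residual Plant→City path; max flow = 4.
Certifying cut of size 4: {Plant→Bus2, Plant→City, Plant→Sub3, Plant→Sub4}.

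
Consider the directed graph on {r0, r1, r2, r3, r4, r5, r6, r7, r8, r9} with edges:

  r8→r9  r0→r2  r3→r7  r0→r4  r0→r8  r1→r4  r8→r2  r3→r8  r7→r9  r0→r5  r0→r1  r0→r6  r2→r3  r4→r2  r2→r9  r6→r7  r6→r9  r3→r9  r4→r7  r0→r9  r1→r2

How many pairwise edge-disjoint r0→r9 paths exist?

Assign every edge capacity 1; by Menger, the answer equals the max flow.
Path r0→r9 (+1); total 1.
Path r0→r2→r9 (+1); total 2.
Path r0→r6→r9 (+1); total 3.
Path r0→r8→r9 (+1); total 4.
Path r0→r4→r7→r9 (+1); total 5.
Path r0→r1→r2→r3→r9 (+1); total 6.
No residual r0→r9 path; max flow = 6.
Certifying cut of size 6: {r0→r1, r0→r2, r0→r4, r0→r6, r0→r8, r0→r9}.

6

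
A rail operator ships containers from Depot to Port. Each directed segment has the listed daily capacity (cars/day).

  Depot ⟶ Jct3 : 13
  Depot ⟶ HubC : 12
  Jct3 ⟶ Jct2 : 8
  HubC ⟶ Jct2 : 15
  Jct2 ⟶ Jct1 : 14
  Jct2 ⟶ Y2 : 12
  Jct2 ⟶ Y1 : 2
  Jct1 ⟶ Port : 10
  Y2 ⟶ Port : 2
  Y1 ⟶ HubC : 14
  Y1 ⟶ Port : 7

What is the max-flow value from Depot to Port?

Augment Depot→Jct3→Jct2→Jct1→Port: bottleneck 8, flow now 8.
Augment Depot→HubC→Jct2→Jct1→Port: bottleneck 2, flow now 10.
Augment Depot→HubC→Jct2→Y2→Port: bottleneck 2, flow now 12.
Augment Depot→HubC→Jct2→Y1→Port: bottleneck 2, flow now 14.
No augmenting path remains; maximum flow = 14.
In the residual graph, reachable from Depot: {Depot, Jct3, HubC, Jct2, Jct1, Y2}.
Min-cut edges: Jct2→Y1 (2), Jct1→Port (10), Y2→Port (2); capacity 2 + 10 + 2 = 14.
This cut is saturated, so no flow can exceed 14.

14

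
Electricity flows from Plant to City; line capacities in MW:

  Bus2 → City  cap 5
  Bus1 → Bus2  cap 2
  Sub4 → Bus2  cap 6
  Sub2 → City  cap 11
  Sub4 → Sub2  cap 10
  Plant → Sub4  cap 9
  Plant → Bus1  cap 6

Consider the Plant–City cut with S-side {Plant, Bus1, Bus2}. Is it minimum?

Given cut capacity: 9 + 5 = 14.
Augment Plant→Sub4→Bus2→City: bottleneck 5, flow now 5.
Augment Plant→Sub4→Sub2→City: bottleneck 4, flow now 9.
Augment Plant→Bus1→Bus2→Sub4→Sub2→City: bottleneck 2, flow now 11. (uses reverse residual edge)
No augmenting path remains; maximum flow = 11.
In the residual graph, reachable from Plant: {Plant, Bus1}.
Min-cut edges: Plant→Sub4 (9), Bus1→Bus2 (2); capacity 9 + 2 = 11.
Cut capacity 14 exceeds the max flow 11, so it is not minimum.

No — its capacity is 14, but the minimum cut has capacity 11.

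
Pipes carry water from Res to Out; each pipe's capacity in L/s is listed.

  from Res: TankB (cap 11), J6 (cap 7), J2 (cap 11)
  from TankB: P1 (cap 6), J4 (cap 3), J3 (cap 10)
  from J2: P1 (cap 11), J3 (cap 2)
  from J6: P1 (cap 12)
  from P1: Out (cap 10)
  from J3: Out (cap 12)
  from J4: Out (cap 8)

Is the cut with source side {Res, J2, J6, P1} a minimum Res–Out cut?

Yes — it is a minimum cut (capacity 23).

Given cut capacity: 11 + 2 + 10 = 23.
Augment Res→TankB→P1→Out: bottleneck 6, flow now 6.
Augment Res→TankB→J3→Out: bottleneck 5, flow now 11.
Augment Res→J2→P1→Out: bottleneck 4, flow now 15.
Augment Res→J2→J3→Out: bottleneck 2, flow now 17.
Augment Res→J2→P1→TankB→J3→Out: bottleneck 5, flow now 22. (uses reverse residual edge)
Augment Res→J6→P1→TankB→J4→Out: bottleneck 1, flow now 23. (uses reverse residual edge)
No augmenting path remains; maximum flow = 23.
Cut capacity 23 equals the max flow, so it is a minimum cut.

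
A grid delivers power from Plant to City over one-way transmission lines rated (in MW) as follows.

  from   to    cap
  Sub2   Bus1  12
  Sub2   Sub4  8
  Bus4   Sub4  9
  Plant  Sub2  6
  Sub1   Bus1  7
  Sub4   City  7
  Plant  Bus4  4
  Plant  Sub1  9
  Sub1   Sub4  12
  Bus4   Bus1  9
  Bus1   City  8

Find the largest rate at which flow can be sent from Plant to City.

Augment Plant→Sub1→Bus1→City: bottleneck 7, flow now 7.
Augment Plant→Sub1→Sub4→City: bottleneck 2, flow now 9.
Augment Plant→Sub2→Bus1→City: bottleneck 1, flow now 10.
Augment Plant→Sub2→Sub4→City: bottleneck 5, flow now 15.
No augmenting path remains; maximum flow = 15.
In the residual graph, reachable from Plant: {Plant, Sub1, Sub2, Bus4, Bus1, Sub4}.
Min-cut edges: Bus1→City (8), Sub4→City (7); capacity 8 + 7 = 15.
This cut is saturated, so no flow can exceed 15.

15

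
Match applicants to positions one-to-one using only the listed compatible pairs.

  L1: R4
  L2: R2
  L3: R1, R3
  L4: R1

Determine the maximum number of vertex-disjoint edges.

4

Unit-capacity flow: source→left, listed edges, right→sink; max matching = max flow.
Augmenting path L1→R4 (+1); matched 1.
Augmenting path L2→R2 (+1); matched 2.
Augmenting path L3→R1 (+1); matched 3.
Augmenting path L4→R1→L3→R3 (+1); matched 4.
No augmenting path remains; maximum matching = 4.
König certificate: {L1, L2, L3, L4} is a vertex cover of size 4 (every listed pair touches it), so no matching can be larger.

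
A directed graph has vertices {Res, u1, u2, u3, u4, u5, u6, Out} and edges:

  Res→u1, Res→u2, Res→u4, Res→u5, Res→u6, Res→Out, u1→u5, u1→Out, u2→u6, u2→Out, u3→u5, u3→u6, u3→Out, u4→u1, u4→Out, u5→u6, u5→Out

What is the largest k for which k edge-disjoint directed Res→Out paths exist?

Assign every edge capacity 1; by Menger, the answer equals the max flow.
Path Res→Out (+1); total 1.
Path Res→u1→Out (+1); total 2.
Path Res→u2→Out (+1); total 3.
Path Res→u4→Out (+1); total 4.
Path Res→u5→Out (+1); total 5.
No residual Res→Out path; max flow = 5.
Certifying cut of size 5: {Res→Out, Res→u1, Res→u2, Res→u4, Res→u5}.

5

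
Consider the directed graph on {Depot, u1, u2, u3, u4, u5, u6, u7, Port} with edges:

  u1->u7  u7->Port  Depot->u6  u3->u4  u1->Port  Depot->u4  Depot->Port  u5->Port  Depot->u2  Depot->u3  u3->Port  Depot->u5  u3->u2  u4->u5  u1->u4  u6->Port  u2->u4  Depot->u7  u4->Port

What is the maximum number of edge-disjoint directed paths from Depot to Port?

6

Assign every edge capacity 1; by Menger, the answer equals the max flow.
Path Depot→Port (+1); total 1.
Path Depot→u3→Port (+1); total 2.
Path Depot→u4→Port (+1); total 3.
Path Depot→u5→Port (+1); total 4.
Path Depot→u6→Port (+1); total 5.
Path Depot→u7→Port (+1); total 6.
No residual Depot→Port path; max flow = 6.
Certifying cut of size 6: {Depot→Port, Depot→u3, Depot→u6, Depot→u7, u4→Port, u5→Port}.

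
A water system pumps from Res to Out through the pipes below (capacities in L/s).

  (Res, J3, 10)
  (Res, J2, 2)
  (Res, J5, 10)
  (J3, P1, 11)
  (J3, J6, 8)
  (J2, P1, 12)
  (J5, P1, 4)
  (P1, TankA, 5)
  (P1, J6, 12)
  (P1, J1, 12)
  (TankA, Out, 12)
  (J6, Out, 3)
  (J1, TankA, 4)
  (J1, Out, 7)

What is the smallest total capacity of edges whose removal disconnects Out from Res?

16

Augment Res→J3→J6→Out: bottleneck 3, flow now 3.
Augment Res→J3→P1→TankA→Out: bottleneck 5, flow now 8.
Augment Res→J3→P1→J1→Out: bottleneck 2, flow now 10.
Augment Res→J2→P1→J1→Out: bottleneck 2, flow now 12.
Augment Res→J5→P1→J1→Out: bottleneck 3, flow now 15.
Augment Res→J5→P1→J1→TankA→Out: bottleneck 1, flow now 16.
No augmenting path remains; maximum flow = 16.
By max-flow min-cut, the minimum cut capacity equals the max flow.
In the residual graph, reachable from Res: {Res, J5}.
Min-cut edges: Res→J3 (10), Res→J2 (2), J5→P1 (4); capacity 10 + 2 + 4 = 16.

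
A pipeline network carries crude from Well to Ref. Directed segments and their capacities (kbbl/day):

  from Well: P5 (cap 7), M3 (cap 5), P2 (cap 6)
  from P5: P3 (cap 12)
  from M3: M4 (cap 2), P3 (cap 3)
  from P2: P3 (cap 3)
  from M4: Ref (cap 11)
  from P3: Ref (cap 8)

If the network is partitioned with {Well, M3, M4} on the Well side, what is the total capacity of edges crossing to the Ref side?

27

Edges leaving {Well, M3, M4}: Well→P5 (7), Well→P2 (6), M3→P3 (3), M4→Ref (11).
Cut capacity = 7 + 6 + 3 + 11 = 27.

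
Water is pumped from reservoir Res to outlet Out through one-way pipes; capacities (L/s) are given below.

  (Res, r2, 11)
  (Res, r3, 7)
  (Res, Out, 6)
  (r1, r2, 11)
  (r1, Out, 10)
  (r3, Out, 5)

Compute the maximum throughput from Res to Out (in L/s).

Augment Res→Out: bottleneck 6, flow now 6.
Augment Res→r3→Out: bottleneck 5, flow now 11.
No augmenting path remains; maximum flow = 11.
In the residual graph, reachable from Res: {Res, r2, r3}.
Min-cut edges: Res→Out (6), r3→Out (5); capacity 6 + 5 = 11.
This cut is saturated, so no flow can exceed 11.

11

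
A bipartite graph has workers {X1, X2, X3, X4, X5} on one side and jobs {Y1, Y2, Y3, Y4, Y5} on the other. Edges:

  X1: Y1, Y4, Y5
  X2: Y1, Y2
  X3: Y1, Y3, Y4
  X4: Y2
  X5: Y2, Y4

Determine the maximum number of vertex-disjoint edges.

Unit-capacity flow: source→left, listed edges, right→sink; max matching = max flow.
Augmenting path X1→Y1 (+1); matched 1.
Augmenting path X2→Y2 (+1); matched 2.
Augmenting path X3→Y3 (+1); matched 3.
Augmenting path X5→Y4 (+1); matched 4.
Augmenting path X4→Y2→X2→Y1→X1→Y5 (+1); matched 5.
No augmenting path remains; maximum matching = 5.
König certificate: {X1, X2, X3, X4, X5} is a vertex cover of size 5 (every listed pair touches it), so no matching can be larger.

5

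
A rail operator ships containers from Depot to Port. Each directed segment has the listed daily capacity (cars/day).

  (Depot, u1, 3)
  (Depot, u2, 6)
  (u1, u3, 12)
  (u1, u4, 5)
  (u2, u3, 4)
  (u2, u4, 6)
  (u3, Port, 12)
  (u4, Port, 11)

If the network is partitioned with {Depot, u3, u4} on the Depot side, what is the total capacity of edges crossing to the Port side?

32

Edges leaving {Depot, u3, u4}: Depot→u1 (3), Depot→u2 (6), u3→Port (12), u4→Port (11).
Cut capacity = 3 + 6 + 12 + 11 = 32.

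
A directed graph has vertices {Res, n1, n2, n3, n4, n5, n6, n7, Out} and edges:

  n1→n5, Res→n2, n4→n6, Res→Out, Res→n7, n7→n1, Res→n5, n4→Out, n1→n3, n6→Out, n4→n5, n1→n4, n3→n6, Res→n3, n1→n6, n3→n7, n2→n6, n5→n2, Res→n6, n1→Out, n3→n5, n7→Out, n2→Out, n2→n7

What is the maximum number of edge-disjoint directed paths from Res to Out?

Assign every edge capacity 1; by Menger, the answer equals the max flow.
Path Res→Out (+1); total 1.
Path Res→n2→Out (+1); total 2.
Path Res→n6→Out (+1); total 3.
Path Res→n7→Out (+1); total 4.
Path Res→n3→n7→n1→Out (+1); total 5.
No residual Res→Out path; max flow = 5.
Certifying cut of size 5: {Res→Out, n2→Out, n6→Out, n7→Out, n7→n1}.

5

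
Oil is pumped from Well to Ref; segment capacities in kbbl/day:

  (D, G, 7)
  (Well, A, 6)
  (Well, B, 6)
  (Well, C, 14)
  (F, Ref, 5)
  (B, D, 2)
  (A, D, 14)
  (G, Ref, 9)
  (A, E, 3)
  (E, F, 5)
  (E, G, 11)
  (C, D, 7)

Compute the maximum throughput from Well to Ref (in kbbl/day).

10

Augment Well→A→D→G→Ref: bottleneck 6, flow now 6.
Augment Well→B→D→G→Ref: bottleneck 1, flow now 7.
Augment Well→B→D→A→E→F→Ref: bottleneck 1, flow now 8. (uses reverse residual edge)
Augment Well→C→D→A→E→F→Ref: bottleneck 2, flow now 10. (uses reverse residual edge)
No augmenting path remains; maximum flow = 10.
In the residual graph, reachable from Well: {Well, A, B, C, D}.
Min-cut edges: A→E (3), D→G (7); capacity 3 + 7 = 10.
This cut is saturated, so no flow can exceed 10.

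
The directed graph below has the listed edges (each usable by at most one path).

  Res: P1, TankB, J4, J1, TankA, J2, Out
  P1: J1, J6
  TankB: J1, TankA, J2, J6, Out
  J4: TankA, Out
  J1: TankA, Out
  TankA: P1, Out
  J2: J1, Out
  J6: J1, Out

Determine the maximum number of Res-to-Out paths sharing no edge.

7

Assign every edge capacity 1; by Menger, the answer equals the max flow.
Path Res→Out (+1); total 1.
Path Res→TankB→Out (+1); total 2.
Path Res→J4→Out (+1); total 3.
Path Res→J1→Out (+1); total 4.
Path Res→TankA→Out (+1); total 5.
Path Res→J2→Out (+1); total 6.
Path Res→P1→J6→Out (+1); total 7.
No residual Res→Out path; max flow = 7.
Certifying cut of size 7: {Res→J1, Res→J2, Res→J4, Res→Out, Res→P1, Res→TankA, Res→TankB}.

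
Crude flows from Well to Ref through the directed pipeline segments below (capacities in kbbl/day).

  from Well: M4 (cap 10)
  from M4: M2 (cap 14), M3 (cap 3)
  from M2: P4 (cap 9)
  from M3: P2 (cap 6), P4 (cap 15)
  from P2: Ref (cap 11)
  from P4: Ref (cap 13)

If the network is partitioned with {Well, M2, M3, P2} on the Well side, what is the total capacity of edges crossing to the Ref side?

45

Edges leaving {Well, M2, M3, P2}: Well→M4 (10), M2→P4 (9), M3→P4 (15), P2→Ref (11).
Cut capacity = 10 + 9 + 15 + 11 = 45.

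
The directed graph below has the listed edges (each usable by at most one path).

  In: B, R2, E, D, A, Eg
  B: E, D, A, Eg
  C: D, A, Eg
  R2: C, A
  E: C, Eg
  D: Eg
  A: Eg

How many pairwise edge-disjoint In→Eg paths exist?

6

Assign every edge capacity 1; by Menger, the answer equals the max flow.
Path In→Eg (+1); total 1.
Path In→B→Eg (+1); total 2.
Path In→E→Eg (+1); total 3.
Path In→D→Eg (+1); total 4.
Path In→A→Eg (+1); total 5.
Path In→R2→C→Eg (+1); total 6.
No residual In→Eg path; max flow = 6.
Certifying cut of size 6: {In→A, In→B, In→D, In→E, In→Eg, In→R2}.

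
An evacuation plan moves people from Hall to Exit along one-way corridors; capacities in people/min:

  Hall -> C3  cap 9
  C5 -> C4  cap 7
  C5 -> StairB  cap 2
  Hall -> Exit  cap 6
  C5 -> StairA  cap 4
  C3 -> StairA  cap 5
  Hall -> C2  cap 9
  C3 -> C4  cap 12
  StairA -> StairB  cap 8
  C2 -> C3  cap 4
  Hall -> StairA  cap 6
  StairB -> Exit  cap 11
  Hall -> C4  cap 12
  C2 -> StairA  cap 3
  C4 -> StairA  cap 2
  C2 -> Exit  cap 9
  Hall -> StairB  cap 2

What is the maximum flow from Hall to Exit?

25

Augment Hall→Exit: bottleneck 6, flow now 6.
Augment Hall→C2→Exit: bottleneck 9, flow now 15.
Augment Hall→StairB→Exit: bottleneck 2, flow now 17.
Augment Hall→StairA→StairB→Exit: bottleneck 6, flow now 23.
Augment Hall→C3→StairA→StairB→Exit: bottleneck 2, flow now 25.
No augmenting path remains; maximum flow = 25.
In the residual graph, reachable from Hall: {Hall, C3, C4, StairA}.
Min-cut edges: Hall→C2 (9), Hall→StairB (2), Hall→Exit (6), StairA→StairB (8); capacity 9 + 2 + 6 + 8 = 25.
This cut is saturated, so no flow can exceed 25.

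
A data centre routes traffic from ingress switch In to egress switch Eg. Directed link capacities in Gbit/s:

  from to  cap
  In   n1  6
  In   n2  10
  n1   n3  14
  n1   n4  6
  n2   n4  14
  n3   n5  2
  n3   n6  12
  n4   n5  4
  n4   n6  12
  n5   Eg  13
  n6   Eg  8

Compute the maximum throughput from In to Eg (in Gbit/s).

14

Augment In→n1→n3→n5→Eg: bottleneck 2, flow now 2.
Augment In→n1→n3→n6→Eg: bottleneck 4, flow now 6.
Augment In→n2→n4→n5→Eg: bottleneck 4, flow now 10.
Augment In→n2→n4→n6→Eg: bottleneck 4, flow now 14.
No augmenting path remains; maximum flow = 14.
In the residual graph, reachable from In: {In, n1, n2, n3, n4, n6}.
Min-cut edges: n3→n5 (2), n4→n5 (4), n6→Eg (8); capacity 2 + 4 + 8 = 14.
This cut is saturated, so no flow can exceed 14.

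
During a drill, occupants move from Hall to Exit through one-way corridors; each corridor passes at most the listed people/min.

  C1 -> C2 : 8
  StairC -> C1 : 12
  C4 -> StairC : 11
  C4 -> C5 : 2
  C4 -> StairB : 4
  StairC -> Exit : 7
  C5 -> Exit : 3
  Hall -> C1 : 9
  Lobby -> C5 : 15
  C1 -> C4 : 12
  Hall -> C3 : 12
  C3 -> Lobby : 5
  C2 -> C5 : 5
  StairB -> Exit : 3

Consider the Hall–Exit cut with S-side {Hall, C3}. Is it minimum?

Given cut capacity: 9 + 5 = 14.
Augment Hall→C3→Lobby→C5→Exit: bottleneck 3, flow now 3.
Augment Hall→C1→C4→StairB→Exit: bottleneck 3, flow now 6.
Augment Hall→C1→C4→StairC→Exit: bottleneck 6, flow now 12.
No augmenting path remains; maximum flow = 12.
In the residual graph, reachable from Hall: {Hall, C3, Lobby, C5}.
Min-cut edges: Hall→C1 (9), C5→Exit (3); capacity 9 + 3 = 12.
Cut capacity 14 exceeds the max flow 12, so it is not minimum.

No — its capacity is 14, but the minimum cut has capacity 12.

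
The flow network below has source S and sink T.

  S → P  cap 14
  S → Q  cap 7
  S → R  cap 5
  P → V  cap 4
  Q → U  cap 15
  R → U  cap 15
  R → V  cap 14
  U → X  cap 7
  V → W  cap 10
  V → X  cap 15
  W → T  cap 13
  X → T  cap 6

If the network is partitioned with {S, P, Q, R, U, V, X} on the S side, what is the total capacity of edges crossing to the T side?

16

Edges leaving {S, P, Q, R, U, V, X}: V→W (10), X→T (6).
Cut capacity = 10 + 6 = 16.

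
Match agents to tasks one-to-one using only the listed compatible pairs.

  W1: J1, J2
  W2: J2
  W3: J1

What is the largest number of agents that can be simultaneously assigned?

Unit-capacity flow: source→left, listed edges, right→sink; max matching = max flow.
Augmenting path W1→J1 (+1); matched 1.
Augmenting path W2→J2 (+1); matched 2.
No augmenting path remains; maximum matching = 2.
König certificate: {J1, J2} is a vertex cover of size 2 (every listed pair touches it), so no matching can be larger.

2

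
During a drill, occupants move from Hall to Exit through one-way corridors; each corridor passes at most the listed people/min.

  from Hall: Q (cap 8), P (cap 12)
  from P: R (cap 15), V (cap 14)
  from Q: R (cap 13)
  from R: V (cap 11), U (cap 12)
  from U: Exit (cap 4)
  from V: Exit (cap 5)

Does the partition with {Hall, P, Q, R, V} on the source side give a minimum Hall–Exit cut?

No — its capacity is 17, but the minimum cut has capacity 9.

Given cut capacity: 12 + 5 = 17.
Augment Hall→P→V→Exit: bottleneck 5, flow now 5.
Augment Hall→P→R→U→Exit: bottleneck 4, flow now 9.
No augmenting path remains; maximum flow = 9.
In the residual graph, reachable from Hall: {Hall, P, Q, R, U, V}.
Min-cut edges: U→Exit (4), V→Exit (5); capacity 4 + 5 = 9.
Cut capacity 17 exceeds the max flow 9, so it is not minimum.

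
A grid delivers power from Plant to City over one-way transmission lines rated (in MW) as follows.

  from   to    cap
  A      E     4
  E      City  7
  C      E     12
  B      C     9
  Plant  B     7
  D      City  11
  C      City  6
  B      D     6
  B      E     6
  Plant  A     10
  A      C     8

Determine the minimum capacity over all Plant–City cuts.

17

Augment Plant→A→C→City: bottleneck 6, flow now 6.
Augment Plant→A→E→City: bottleneck 4, flow now 10.
Augment Plant→B→D→City: bottleneck 6, flow now 16.
Augment Plant→B→E→City: bottleneck 1, flow now 17.
No augmenting path remains; maximum flow = 17.
By max-flow min-cut, the minimum cut capacity equals the max flow.
In the residual graph, reachable from Plant: {Plant}.
Min-cut edges: Plant→A (10), Plant→B (7); capacity 10 + 7 = 17.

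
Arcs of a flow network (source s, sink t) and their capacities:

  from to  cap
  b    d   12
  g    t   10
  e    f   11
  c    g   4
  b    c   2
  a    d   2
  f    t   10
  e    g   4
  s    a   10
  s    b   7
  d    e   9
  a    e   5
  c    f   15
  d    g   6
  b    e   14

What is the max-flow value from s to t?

Augment s→a→d→g→t: bottleneck 2, flow now 2.
Augment s→a→e→f→t: bottleneck 5, flow now 7.
Augment s→b→c→f→t: bottleneck 2, flow now 9.
Augment s→b→d→g→t: bottleneck 4, flow now 13.
Augment s→b→e→f→t: bottleneck 1, flow now 14.
No augmenting path remains; maximum flow = 14.
In the residual graph, reachable from s: {s, a}.
Min-cut edges: s→b (7), a→d (2), a→e (5); capacity 7 + 2 + 5 = 14.
This cut is saturated, so no flow can exceed 14.

14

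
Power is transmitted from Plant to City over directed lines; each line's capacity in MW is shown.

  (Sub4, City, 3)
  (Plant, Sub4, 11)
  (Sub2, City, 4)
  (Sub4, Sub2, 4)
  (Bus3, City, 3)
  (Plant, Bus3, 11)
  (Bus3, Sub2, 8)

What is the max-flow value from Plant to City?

Augment Plant→Bus3→City: bottleneck 3, flow now 3.
Augment Plant→Sub4→City: bottleneck 3, flow now 6.
Augment Plant→Bus3→Sub2→City: bottleneck 4, flow now 10.
No augmenting path remains; maximum flow = 10.
In the residual graph, reachable from Plant: {Plant, Bus3, Sub4, Sub2}.
Min-cut edges: Bus3→City (3), Sub4→City (3), Sub2→City (4); capacity 3 + 3 + 4 = 10.
This cut is saturated, so no flow can exceed 10.

10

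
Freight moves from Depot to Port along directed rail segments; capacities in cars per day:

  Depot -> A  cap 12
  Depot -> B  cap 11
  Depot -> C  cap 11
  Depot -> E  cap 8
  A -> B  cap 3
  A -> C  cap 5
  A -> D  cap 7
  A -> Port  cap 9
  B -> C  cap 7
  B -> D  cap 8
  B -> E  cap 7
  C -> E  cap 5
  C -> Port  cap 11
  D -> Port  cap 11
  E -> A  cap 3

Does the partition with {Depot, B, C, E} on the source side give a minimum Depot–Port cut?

Given cut capacity: 12 + 8 + 11 + 3 = 34.
Augment Depot→A→Port: bottleneck 9, flow now 9.
Augment Depot→C→Port: bottleneck 11, flow now 20.
Augment Depot→A→D→Port: bottleneck 3, flow now 23.
Augment Depot→B→D→Port: bottleneck 8, flow now 31.
No augmenting path remains; maximum flow = 31.
In the residual graph, reachable from Depot: {Depot, A, B, C, D, E}.
Min-cut edges: A→Port (9), C→Port (11), D→Port (11); capacity 9 + 11 + 11 = 31.
Cut capacity 34 exceeds the max flow 31, so it is not minimum.

No — its capacity is 34, but the minimum cut has capacity 31.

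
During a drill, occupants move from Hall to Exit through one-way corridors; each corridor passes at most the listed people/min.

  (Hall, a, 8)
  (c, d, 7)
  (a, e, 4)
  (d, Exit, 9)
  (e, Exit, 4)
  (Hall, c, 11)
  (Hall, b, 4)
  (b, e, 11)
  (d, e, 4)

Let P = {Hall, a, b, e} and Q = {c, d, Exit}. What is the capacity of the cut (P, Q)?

15

Edges leaving {Hall, a, b, e}: Hall→c (11), e→Exit (4).
Cut capacity = 11 + 4 = 15.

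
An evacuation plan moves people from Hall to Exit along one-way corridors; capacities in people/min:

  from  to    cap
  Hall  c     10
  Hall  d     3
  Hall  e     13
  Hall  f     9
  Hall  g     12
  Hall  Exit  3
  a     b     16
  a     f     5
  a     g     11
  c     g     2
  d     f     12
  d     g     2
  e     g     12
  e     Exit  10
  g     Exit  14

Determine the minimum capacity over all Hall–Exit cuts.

27

Augment Hall→Exit: bottleneck 3, flow now 3.
Augment Hall→e→Exit: bottleneck 10, flow now 13.
Augment Hall→g→Exit: bottleneck 12, flow now 25.
Augment Hall→c→g→Exit: bottleneck 2, flow now 27.
No augmenting path remains; maximum flow = 27.
By max-flow min-cut, the minimum cut capacity equals the max flow.
In the residual graph, reachable from Hall: {Hall, c, d, e, f, g}.
Min-cut edges: Hall→Exit (3), e→Exit (10), g→Exit (14); capacity 3 + 10 + 14 = 27.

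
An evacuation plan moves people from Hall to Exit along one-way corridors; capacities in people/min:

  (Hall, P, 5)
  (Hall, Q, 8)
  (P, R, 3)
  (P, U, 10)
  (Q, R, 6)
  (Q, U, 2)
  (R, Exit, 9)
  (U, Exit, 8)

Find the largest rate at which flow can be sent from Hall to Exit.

13

Augment Hall→P→R→Exit: bottleneck 3, flow now 3.
Augment Hall→P→U→Exit: bottleneck 2, flow now 5.
Augment Hall→Q→R→Exit: bottleneck 6, flow now 11.
Augment Hall→Q→U→Exit: bottleneck 2, flow now 13.
No augmenting path remains; maximum flow = 13.
In the residual graph, reachable from Hall: {Hall}.
Min-cut edges: Hall→P (5), Hall→Q (8); capacity 5 + 8 = 13.
This cut is saturated, so no flow can exceed 13.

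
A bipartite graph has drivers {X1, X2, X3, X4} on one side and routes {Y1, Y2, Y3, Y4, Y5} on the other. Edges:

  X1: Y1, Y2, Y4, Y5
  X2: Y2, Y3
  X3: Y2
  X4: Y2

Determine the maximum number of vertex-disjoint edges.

Unit-capacity flow: source→left, listed edges, right→sink; max matching = max flow.
Augmenting path X1→Y1 (+1); matched 1.
Augmenting path X2→Y2 (+1); matched 2.
Augmenting path X3→Y2→X2→Y3 (+1); matched 3.
No augmenting path remains; maximum matching = 3.
König certificate: {X1, X2, Y2} is a vertex cover of size 3 (every listed pair touches it), so no matching can be larger.

3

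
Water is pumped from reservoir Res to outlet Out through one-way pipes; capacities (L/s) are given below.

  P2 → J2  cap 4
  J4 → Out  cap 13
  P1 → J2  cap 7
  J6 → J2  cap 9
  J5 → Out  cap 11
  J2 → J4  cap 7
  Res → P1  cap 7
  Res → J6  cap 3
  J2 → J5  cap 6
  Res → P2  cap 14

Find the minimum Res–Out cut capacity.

Augment Res→P2→J2→J5→Out: bottleneck 4, flow now 4.
Augment Res→P1→J2→J5→Out: bottleneck 2, flow now 6.
Augment Res→P1→J2→J4→Out: bottleneck 5, flow now 11.
Augment Res→J6→J2→J4→Out: bottleneck 2, flow now 13.
No augmenting path remains; maximum flow = 13.
By max-flow min-cut, the minimum cut capacity equals the max flow.
In the residual graph, reachable from Res: {Res, P2, P1, J6, J2}.
Min-cut edges: J2→J5 (6), J2→J4 (7); capacity 6 + 7 = 13.

13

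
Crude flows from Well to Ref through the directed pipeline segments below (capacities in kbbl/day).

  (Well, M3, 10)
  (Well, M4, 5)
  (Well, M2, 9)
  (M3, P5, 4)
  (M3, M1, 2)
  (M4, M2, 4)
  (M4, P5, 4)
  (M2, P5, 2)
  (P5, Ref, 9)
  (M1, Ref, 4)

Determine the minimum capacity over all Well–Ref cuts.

11

Augment Well→M3→P5→Ref: bottleneck 4, flow now 4.
Augment Well→M3→M1→Ref: bottleneck 2, flow now 6.
Augment Well→M4→P5→Ref: bottleneck 4, flow now 10.
Augment Well→M2→P5→Ref: bottleneck 1, flow now 11.
No augmenting path remains; maximum flow = 11.
By max-flow min-cut, the minimum cut capacity equals the max flow.
In the residual graph, reachable from Well: {Well, M3, M4, M2, P5}.
Min-cut edges: M3→M1 (2), P5→Ref (9); capacity 2 + 9 = 11.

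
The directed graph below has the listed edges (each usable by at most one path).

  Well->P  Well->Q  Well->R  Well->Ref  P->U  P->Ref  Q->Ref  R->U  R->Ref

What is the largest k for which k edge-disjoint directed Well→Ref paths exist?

4

Assign every edge capacity 1; by Menger, the answer equals the max flow.
Path Well→Ref (+1); total 1.
Path Well→P→Ref (+1); total 2.
Path Well→Q→Ref (+1); total 3.
Path Well→R→Ref (+1); total 4.
No residual Well→Ref path; max flow = 4.
Certifying cut of size 4: {Well→P, Well→Q, Well→R, Well→Ref}.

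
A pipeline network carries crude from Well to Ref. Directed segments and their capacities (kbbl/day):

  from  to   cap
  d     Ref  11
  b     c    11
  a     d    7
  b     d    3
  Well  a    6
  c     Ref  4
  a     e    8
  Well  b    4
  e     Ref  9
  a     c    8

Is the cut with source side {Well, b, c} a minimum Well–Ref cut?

Given cut capacity: 6 + 3 + 4 = 13.
Augment Well→a→c→Ref: bottleneck 4, flow now 4.
Augment Well→a→d→Ref: bottleneck 2, flow now 6.
Augment Well→b→d→Ref: bottleneck 3, flow now 9.
Augment Well→b→c→a→d→Ref: bottleneck 1, flow now 10. (uses reverse residual edge)
No augmenting path remains; maximum flow = 10.
In the residual graph, reachable from Well: {Well}.
Min-cut edges: Well→a (6), Well→b (4); capacity 6 + 4 = 10.
Cut capacity 13 exceeds the max flow 10, so it is not minimum.

No — its capacity is 13, but the minimum cut has capacity 10.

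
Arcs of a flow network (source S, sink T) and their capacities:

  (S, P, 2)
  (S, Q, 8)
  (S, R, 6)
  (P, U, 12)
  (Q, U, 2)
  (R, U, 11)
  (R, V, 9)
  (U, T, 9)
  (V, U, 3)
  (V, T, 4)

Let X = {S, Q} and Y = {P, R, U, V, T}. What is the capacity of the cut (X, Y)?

Edges leaving {S, Q}: S→P (2), S→R (6), Q→U (2).
Cut capacity = 2 + 6 + 2 = 10.

10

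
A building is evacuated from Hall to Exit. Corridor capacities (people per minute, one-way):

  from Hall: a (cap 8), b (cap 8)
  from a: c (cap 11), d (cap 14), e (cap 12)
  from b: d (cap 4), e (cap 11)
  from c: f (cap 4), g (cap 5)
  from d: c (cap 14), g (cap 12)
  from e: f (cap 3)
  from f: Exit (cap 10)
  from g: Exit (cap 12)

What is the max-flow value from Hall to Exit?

15

Augment Hall→a→c→f→Exit: bottleneck 4, flow now 4.
Augment Hall→a→c→g→Exit: bottleneck 4, flow now 8.
Augment Hall→b→d→g→Exit: bottleneck 4, flow now 12.
Augment Hall→b→e→f→Exit: bottleneck 3, flow now 15.
No augmenting path remains; maximum flow = 15.
In the residual graph, reachable from Hall: {Hall, b, e}.
Min-cut edges: Hall→a (8), b→d (4), e→f (3); capacity 8 + 4 + 3 = 15.
This cut is saturated, so no flow can exceed 15.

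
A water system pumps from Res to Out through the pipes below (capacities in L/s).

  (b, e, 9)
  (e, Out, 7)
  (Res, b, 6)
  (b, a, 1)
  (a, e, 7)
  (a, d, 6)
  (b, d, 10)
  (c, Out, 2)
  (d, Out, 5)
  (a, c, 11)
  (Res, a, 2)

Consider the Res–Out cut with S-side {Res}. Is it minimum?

Yes — it is a minimum cut (capacity 8).

Given cut capacity: 2 + 6 = 8.
Augment Res→a→c→Out: bottleneck 2, flow now 2.
Augment Res→b→d→Out: bottleneck 5, flow now 7.
Augment Res→b→e→Out: bottleneck 1, flow now 8.
No augmenting path remains; maximum flow = 8.
Cut capacity 8 equals the max flow, so it is a minimum cut.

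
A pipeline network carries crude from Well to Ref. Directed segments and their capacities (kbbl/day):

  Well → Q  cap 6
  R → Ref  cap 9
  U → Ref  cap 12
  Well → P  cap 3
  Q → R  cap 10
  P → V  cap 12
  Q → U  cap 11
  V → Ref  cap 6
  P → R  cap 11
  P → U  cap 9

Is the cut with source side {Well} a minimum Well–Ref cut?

Given cut capacity: 3 + 6 = 9.
Augment Well→P→R→Ref: bottleneck 3, flow now 3.
Augment Well→Q→R→Ref: bottleneck 6, flow now 9.
No augmenting path remains; maximum flow = 9.
Cut capacity 9 equals the max flow, so it is a minimum cut.

Yes — it is a minimum cut (capacity 9).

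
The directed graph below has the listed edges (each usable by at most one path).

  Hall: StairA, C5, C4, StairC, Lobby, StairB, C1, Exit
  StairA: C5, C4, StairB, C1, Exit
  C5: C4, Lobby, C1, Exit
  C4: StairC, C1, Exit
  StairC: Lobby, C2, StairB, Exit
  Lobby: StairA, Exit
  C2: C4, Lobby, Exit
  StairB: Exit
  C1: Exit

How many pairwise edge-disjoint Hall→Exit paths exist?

8

Assign every edge capacity 1; by Menger, the answer equals the max flow.
Path Hall→Exit (+1); total 1.
Path Hall→StairA→Exit (+1); total 2.
Path Hall→C5→Exit (+1); total 3.
Path Hall→C4→Exit (+1); total 4.
Path Hall→StairC→Exit (+1); total 5.
Path Hall→Lobby→Exit (+1); total 6.
Path Hall→StairB→Exit (+1); total 7.
Path Hall→C1→Exit (+1); total 8.
No residual Hall→Exit path; max flow = 8.
Certifying cut of size 8: {Hall→C1, Hall→C4, Hall→C5, Hall→Exit, Hall→Lobby, Hall→StairA, Hall→StairB, Hall→StairC}.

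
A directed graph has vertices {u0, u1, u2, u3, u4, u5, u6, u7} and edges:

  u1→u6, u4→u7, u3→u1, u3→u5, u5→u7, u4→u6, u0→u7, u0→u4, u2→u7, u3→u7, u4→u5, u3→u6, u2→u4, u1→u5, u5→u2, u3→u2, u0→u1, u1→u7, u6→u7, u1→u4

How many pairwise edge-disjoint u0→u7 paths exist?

Assign every edge capacity 1; by Menger, the answer equals the max flow.
Path u0→u7 (+1); total 1.
Path u0→u1→u7 (+1); total 2.
Path u0→u4→u7 (+1); total 3.
No residual u0→u7 path; max flow = 3.
Certifying cut of size 3: {u0→u1, u0→u4, u0→u7}.

3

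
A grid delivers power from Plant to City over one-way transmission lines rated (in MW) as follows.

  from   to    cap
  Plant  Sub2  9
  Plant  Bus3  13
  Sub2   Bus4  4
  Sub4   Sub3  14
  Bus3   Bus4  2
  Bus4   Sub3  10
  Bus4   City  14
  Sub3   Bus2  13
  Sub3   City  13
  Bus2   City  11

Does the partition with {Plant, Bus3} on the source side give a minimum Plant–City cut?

No — its capacity is 11, but the minimum cut has capacity 6.

Given cut capacity: 9 + 2 = 11.
Augment Plant→Sub2→Bus4→City: bottleneck 4, flow now 4.
Augment Plant→Bus3→Bus4→City: bottleneck 2, flow now 6.
No augmenting path remains; maximum flow = 6.
In the residual graph, reachable from Plant: {Plant, Sub2, Bus3}.
Min-cut edges: Sub2→Bus4 (4), Bus3→Bus4 (2); capacity 4 + 2 = 6.
Cut capacity 11 exceeds the max flow 6, so it is not minimum.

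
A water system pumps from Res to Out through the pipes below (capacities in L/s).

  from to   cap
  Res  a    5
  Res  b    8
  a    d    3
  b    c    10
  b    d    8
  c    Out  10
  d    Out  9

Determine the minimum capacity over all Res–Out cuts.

11

Augment Res→a→d→Out: bottleneck 3, flow now 3.
Augment Res→b→c→Out: bottleneck 8, flow now 11.
No augmenting path remains; maximum flow = 11.
By max-flow min-cut, the minimum cut capacity equals the max flow.
In the residual graph, reachable from Res: {Res, a}.
Min-cut edges: Res→b (8), a→d (3); capacity 8 + 3 = 11.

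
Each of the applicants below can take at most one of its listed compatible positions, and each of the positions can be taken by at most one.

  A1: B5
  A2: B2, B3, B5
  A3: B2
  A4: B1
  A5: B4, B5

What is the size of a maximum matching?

5

Unit-capacity flow: source→left, listed edges, right→sink; max matching = max flow.
Augmenting path A1→B5 (+1); matched 1.
Augmenting path A2→B2 (+1); matched 2.
Augmenting path A4→B1 (+1); matched 3.
Augmenting path A5→B4 (+1); matched 4.
Augmenting path A3→B2→A2→B3 (+1); matched 5.
No augmenting path remains; maximum matching = 5.
König certificate: {A1, A2, A3, A4, A5} is a vertex cover of size 5 (every listed pair touches it), so no matching can be larger.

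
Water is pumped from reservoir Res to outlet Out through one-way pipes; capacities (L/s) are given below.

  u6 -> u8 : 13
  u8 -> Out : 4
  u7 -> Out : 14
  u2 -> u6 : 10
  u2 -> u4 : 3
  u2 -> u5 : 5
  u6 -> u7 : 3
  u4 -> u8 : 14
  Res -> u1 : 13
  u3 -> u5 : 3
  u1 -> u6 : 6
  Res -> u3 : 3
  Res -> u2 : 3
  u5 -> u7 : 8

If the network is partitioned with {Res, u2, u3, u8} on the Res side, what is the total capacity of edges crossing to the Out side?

38

Edges leaving {Res, u2, u3, u8}: Res→u1 (13), u2→u4 (3), u2→u5 (5), u2→u6 (10), u3→u5 (3), u8→Out (4).
Cut capacity = 13 + 3 + 5 + 10 + 3 + 4 = 38.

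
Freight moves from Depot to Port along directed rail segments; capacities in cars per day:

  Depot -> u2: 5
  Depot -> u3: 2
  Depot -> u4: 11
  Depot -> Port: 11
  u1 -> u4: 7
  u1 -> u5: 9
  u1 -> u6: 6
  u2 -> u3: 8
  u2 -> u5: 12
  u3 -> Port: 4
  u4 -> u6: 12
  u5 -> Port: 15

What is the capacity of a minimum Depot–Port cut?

18

Augment Depot→Port: bottleneck 11, flow now 11.
Augment Depot→u3→Port: bottleneck 2, flow now 13.
Augment Depot→u2→u3→Port: bottleneck 2, flow now 15.
Augment Depot→u2→u5→Port: bottleneck 3, flow now 18.
No augmenting path remains; maximum flow = 18.
By max-flow min-cut, the minimum cut capacity equals the max flow.
In the residual graph, reachable from Depot: {Depot, u4, u6}.
Min-cut edges: Depot→u2 (5), Depot→u3 (2), Depot→Port (11); capacity 5 + 2 + 11 = 18.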